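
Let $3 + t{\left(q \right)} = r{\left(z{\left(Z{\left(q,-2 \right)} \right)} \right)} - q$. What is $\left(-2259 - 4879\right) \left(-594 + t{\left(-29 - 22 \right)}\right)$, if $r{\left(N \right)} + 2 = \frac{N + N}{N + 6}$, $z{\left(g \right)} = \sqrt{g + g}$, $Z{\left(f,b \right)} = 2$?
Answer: $3908055$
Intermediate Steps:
$z{\left(g \right)} = \sqrt{2} \sqrt{g}$ ($z{\left(g \right)} = \sqrt{2 g} = \sqrt{2} \sqrt{g}$)
$r{\left(N \right)} = -2 + \frac{2 N}{6 + N}$ ($r{\left(N \right)} = -2 + \frac{N + N}{N + 6} = -2 + \frac{2 N}{6 + N}$)
$t{\left(q \right)} = - \frac{9}{2} - q$ ($t{\left(q \right)} = -3 - \left(q + \frac{12}{6 + \sqrt{2} \sqrt{2}}\right) = -3 - \left(q + \frac{12}{6 + 2}\right) = -3 - \left(\frac{3}{2} + q\right) = - \frac{9}{2} - q$)
$\left(-2259 - 4879\right) \left(-594 + t{\left(-29 - 22 \right)}\right) = \left(-2259 - 4879\right) \left(-594 - - \frac{93}{2}\right) = - 7138 \left(-594 - - \frac{93}{2}\right) = - 7138 \left(-594 + \left(- \frac{9}{2} + 51\right)\right) = - 7138 \left(-594 + \frac{93}{2}\right) = \left(-7138\right) \left(- \frac{1095}{2}\right) = 3908055$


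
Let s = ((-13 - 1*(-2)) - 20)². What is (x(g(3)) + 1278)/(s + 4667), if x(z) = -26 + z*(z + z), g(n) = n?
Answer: 635/2814 ≈ 0.22566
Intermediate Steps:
s = 961 (s = ((-13 + 2) - 20)² = (-11 - 20)² = (-31)² = 961)
x(z) = -26 + 2*z² (x(z) = -26 + z*(2*z) = -26 + 2*z²)
(x(g(3)) + 1278)/(s + 4667) = ((-26 + 2*3²) + 1278)/(961 + 4667) = ((-26 + 2*9) + 1278)/5628 = ((-26 + 18) + 1278)*(1/5628) = (-8 + 1278)*(1/5628) = 1270*(1/5628) = 635/2814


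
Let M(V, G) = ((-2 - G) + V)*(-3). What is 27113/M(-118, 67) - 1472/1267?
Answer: 33526379/710787 ≈ 47.168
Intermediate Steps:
M(V, G) = 6 - 3*V + 3*G (M(V, G) = (-2 + V - G)*(-3) = 6 - 3*V + 3*G)
27113/M(-118, 67) - 1472/1267 = 27113/(6 - 3*(-118) + 3*67) - 1472/1267 = 27113/(6 + 354 + 201) - 1472*1/1267 = 27113/561 - 1472/1267 = 33526379/710787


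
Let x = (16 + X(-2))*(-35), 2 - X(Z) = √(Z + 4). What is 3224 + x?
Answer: 2594 + 35*√2 ≈ 2643.5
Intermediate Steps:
X(Z) = 2 - √(4 + Z) (X(Z) = 2 - √(Z + 4) = 2 - √(4 + Z))
x = -630 + 35*√2 (x = (16 + (2 - √(4 - 2)))*(-35) = (16 + (2 - √2))*(-35) = (18 - √2)*(-35) = -630 + 35*√2 ≈ -580.50)
3224 + x = 3224 + (-630 + 35*√2) = 2594 + 35*√2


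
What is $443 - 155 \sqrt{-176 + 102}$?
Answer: $443 - 155 i \sqrt{74} \approx 443.0 - 1333.4 i$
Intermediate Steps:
$443 - 155 \sqrt{-176 + 102} = 443 - 155 \sqrt{-74} = 443 - 155 i \sqrt{74}$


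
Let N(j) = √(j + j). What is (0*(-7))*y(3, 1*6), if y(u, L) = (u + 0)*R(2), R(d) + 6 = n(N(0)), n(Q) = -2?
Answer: 0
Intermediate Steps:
N(j) = √2*√j (N(j) = √(2*j) = √2*√j)
R(d) = -8 (R(d) = -6 - 2 = -8)
y(u, L) = -8*u (y(u, L) = (u + 0)*(-8) = u*(-8) = -8*u)
(0*(-7))*y(3, 1*6) = (0*(-7))*(-8*3) = 0*(-24) = 0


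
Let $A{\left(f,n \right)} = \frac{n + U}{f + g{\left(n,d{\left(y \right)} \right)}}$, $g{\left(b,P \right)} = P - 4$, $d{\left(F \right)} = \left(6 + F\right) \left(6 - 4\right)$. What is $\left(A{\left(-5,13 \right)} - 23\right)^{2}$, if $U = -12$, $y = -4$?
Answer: $\frac{13456}{25} \approx 538.24$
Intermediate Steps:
$d{\left(F \right)} = 12 + 2 F$ ($d{\left(F \right)} = \left(6 + F\right) 2 = 12 + 2 F$)
$g{\left(b,P \right)} = -4 + P$
$A{\left(f,n \right)} = \frac{-12 + n}{f}$ ($A{\left(f,n \right)} = \frac{n - 12}{f + \left(-4 + \left(12 + 2 \left(-4\right)\right)\right)} = \frac{-12 + n}{f + \left(-4 + \left(12 - 8\right)\right)} = \frac{-12 + n}{f + \left(-4 + 4\right)} = \frac{-12 + n}{f + 0} = \frac{-12 + n}{f}$)
$\left(A{\left(-5,13 \right)} - 23\right)^{2} = \left(\frac{-12 + 13}{-5} - 23\right)^{2} = \left(\left(- \frac{1}{5}\right) 1 - 23\right)^{2} = \left(- \frac{1}{5} - 23\right)^{2} = \left(- \frac{116}{5}\right)^{2} = \frac{13456}{25}$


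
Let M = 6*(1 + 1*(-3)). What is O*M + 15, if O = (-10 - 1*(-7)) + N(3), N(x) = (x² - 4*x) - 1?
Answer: 99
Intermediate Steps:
N(x) = -1 + x² - 4*x
O = -7 (O = (-10 - 1*(-7)) + (-1 + 3² - 4*3) = (-10 + 7) + (-1 + 9 - 12) = -3 - 4 = -7)
M = -12 (M = 6*(1 - 3) = 6*(-2) = -12)
O*M + 15 = -7*(-12) + 15 = 84 + 15 = 99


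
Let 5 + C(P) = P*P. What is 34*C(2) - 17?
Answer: -51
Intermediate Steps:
C(P) = -5 + P**2 (C(P) = -5 + P*P = -5 + P**2)
34*C(2) - 17 = 34*(-5 + 2**2) - 17 = 34*(-5 + 4) - 17 = 34*(-1) - 17 = -34 - 17 = -51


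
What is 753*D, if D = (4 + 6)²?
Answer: 75300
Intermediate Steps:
D = 100 (D = 10² = 100)
753*D = 753*100 = 75300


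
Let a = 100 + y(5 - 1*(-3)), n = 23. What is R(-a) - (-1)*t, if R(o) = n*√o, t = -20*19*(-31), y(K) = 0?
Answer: 11780 + 230*I ≈ 11780.0 + 230.0*I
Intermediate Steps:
a = 100 (a = 100 + 0 = 100)
t = 11780 (t = -380*(-31) = 11780)
R(o) = 23*√o
R(-a) - (-1)*t = 23*√(-1*100) - (-1)*11780 = 23*√(-100) - 1*(-11780) = 23*(10*I) + 11780 = 230*I + 11780 = 11780 + 230*I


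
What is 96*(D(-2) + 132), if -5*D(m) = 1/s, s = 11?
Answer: 696864/55 ≈ 12670.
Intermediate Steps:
D(m) = -1/55 (D(m) = -⅕/11 = -⅕*1/11 = -1/55)
96*(D(-2) + 132) = 96*(-1/55 + 132) = 96*(7259/55) = 696864/55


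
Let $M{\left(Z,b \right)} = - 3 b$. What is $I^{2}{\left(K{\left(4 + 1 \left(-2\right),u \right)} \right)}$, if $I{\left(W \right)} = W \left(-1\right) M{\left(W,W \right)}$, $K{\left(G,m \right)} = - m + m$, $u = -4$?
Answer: $0$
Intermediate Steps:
$K{\left(G,m \right)} = 0$
$I{\left(W \right)} = 3 W^{2}$ ($I{\left(W \right)} = W \left(-1\right) \left(- 3 W\right) = - W \left(- 3 W\right) = 3 W^{2}$)
$I^{2}{\left(K{\left(4 + 1 \left(-2\right),u \right)} \right)} = \left(3 \cdot 0^{2}\right)^{2} = \left(3 \cdot 0\right)^{2} = 0^{2} = 0$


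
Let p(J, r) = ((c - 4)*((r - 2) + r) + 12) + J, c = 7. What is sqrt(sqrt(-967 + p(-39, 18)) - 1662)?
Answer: sqrt(-1662 + 2*I*sqrt(223)) ≈ 0.3663 + 40.769*I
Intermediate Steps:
p(J, r) = 6 + J + 6*r (p(J, r) = ((7 - 4)*((r - 2) + r) + 12) + J = (3*((-2 + r) + r) + 12) + J = (3*(-2 + 2*r) + 12) + J = ((-6 + 6*r) + 12) + J = (6 + 6*r) + J = 6 + J + 6*r)
sqrt(sqrt(-967 + p(-39, 18)) - 1662) = sqrt(sqrt(-967 + (6 - 39 + 6*18)) - 1662) = sqrt(sqrt(-967 + (6 - 39 + 108)) - 1662) = sqrt(sqrt(-967 + 75) - 1662) = sqrt(sqrt(-892) - 1662) = sqrt(2*I*sqrt(223) - 1662) = sqrt(-1662 + 2*I*sqrt(223))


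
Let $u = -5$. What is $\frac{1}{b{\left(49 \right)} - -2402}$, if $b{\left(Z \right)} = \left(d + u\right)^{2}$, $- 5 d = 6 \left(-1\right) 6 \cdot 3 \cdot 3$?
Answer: $\frac{25}{149451} \approx 0.00016728$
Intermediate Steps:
$d = \frac{324}{5}$ ($d = - \frac{6 \left(-1\right) 6 \cdot 3 \cdot 3}{5} = - \frac{\left(-6\right) 6 \cdot 3 \cdot 3}{5} = - \frac{\left(-36\right) 3 \cdot 3}{5} = - \frac{\left(-108\right) 3}{5} = \left(- \frac{1}{5}\right) \left(-324\right) = \frac{324}{5} \approx 64.8$)
$b{\left(Z \right)} = \frac{89401}{25}$ ($b{\left(Z \right)} = \left(\frac{324}{5} - 5\right)^{2} = \left(\frac{299}{5}\right)^{2} = \frac{89401}{25}$)
$\frac{1}{b{\left(49 \right)} - -2402} = \frac{1}{\frac{89401}{25} - -2402} = \frac{1}{\frac{89401}{25} + 2402} = \frac{1}{\frac{149451}{25}} = \frac{25}{149451}$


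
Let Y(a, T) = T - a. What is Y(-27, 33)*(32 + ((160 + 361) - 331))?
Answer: 13320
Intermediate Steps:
Y(-27, 33)*(32 + ((160 + 361) - 331)) = (33 - 1*(-27))*(32 + ((160 + 361) - 331)) = (33 + 27)*(32 + (521 - 331)) = 60*(32 + 190) = 60*222 = 13320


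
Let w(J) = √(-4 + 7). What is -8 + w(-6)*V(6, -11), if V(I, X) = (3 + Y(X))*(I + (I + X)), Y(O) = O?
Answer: -8 - 8*√3 ≈ -21.856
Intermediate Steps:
V(I, X) = (3 + X)*(X + 2*I) (V(I, X) = (3 + X)*(I + (I + X)) = (3 + X)*(X + 2*I))
w(J) = √3
-8 + w(-6)*V(6, -11) = -8 + √3*((-11)² + 3*(-11) + 6*6 + 2*6*(-11)) = -8 + √3*(121 - 33 + 36 - 132) = -8 + √3*(-8) = -8 - 8*√3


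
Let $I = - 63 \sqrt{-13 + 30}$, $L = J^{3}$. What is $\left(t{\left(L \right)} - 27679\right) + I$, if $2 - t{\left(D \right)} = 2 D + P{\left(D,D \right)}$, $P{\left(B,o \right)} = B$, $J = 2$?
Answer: $-27701 - 63 \sqrt{17} \approx -27961.0$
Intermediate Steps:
$L = 8$ ($L = 2^{3} = 8$)
$t{\left(D \right)} = 2 - 3 D$ ($t{\left(D \right)} = 2 - \left(2 D + D\right) = 2 - 3 D$)
$I = - 63 \sqrt{17} \approx -259.76$
$\left(t{\left(L \right)} - 27679\right) + I = \left(\left(2 - 24\right) - 27679\right) - 63 \sqrt{17} = \left(-22 - 27679\right) - 63 \sqrt{17} = -27701 - 63 \sqrt{17}$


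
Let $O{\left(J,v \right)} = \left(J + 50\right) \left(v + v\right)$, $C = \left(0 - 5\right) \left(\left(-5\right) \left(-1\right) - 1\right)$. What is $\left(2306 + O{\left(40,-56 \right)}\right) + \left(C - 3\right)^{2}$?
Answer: $-7245$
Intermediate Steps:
$C = -20$ ($C = - 5 \left(5 - 1\right) = \left(-5\right) 4 = -20$)
$O{\left(J,v \right)} = 2 v \left(50 + J\right)$ ($O{\left(J,v \right)} = \left(50 + J\right) 2 v = 2 v \left(50 + J\right)$)
$\left(2306 + O{\left(40,-56 \right)}\right) + \left(C - 3\right)^{2} = \left(2306 + 2 \left(-56\right) \left(50 + 40\right)\right) + \left(-20 - 3\right)^{2} = \left(2306 + 2 \left(-56\right) 90\right) + \left(-23\right)^{2} = \left(2306 - 10080\right) + 529 = -7774 + 529 = -7245$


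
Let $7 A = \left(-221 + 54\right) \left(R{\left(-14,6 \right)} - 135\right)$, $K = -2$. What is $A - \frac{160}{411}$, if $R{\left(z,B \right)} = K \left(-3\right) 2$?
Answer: $\frac{8441231}{2877} \approx 2934.0$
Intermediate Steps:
$R{\left(z,B \right)} = 12$ ($R{\left(z,B \right)} = \left(-2\right) \left(-3\right) 2 = 6 \cdot 2 = 12$)
$A = \frac{20541}{7}$ ($A = \frac{\left(-221 + 54\right) \left(12 - 135\right)}{7} = \frac{\left(-167\right) \left(-123\right)}{7} = \frac{1}{7} \cdot 20541 = \frac{20541}{7} \approx 2934.4$)
$A - \frac{160}{411} = \frac{20541}{7} - \frac{160}{411} = \frac{8441231}{2877}$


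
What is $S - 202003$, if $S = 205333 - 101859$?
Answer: $-98529$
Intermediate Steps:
$S = 103474$
$S - 202003 = 103474 - 202003 = -98529$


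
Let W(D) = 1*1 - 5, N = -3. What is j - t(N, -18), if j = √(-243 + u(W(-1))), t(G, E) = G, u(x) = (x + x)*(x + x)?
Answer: 3 + I*√179 ≈ 3.0 + 13.379*I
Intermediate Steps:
W(D) = -4 (W(D) = 1 - 5 = -4)
u(x) = 4*x² (u(x) = (2*x)*(2*x) = 4*x²)
j = I*√179 (j = √(-243 + 4*(-4)²) = √(-243 + 4*16) = √(-243 + 64) = √(-179) = I*√179 ≈ 13.379*I)
j - t(N, -18) = I*√179 - 1*(-3) = I*√179 + 3 = 3 + I*√179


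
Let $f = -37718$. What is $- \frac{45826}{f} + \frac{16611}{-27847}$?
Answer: $\frac{324791462}{525166573} \approx 0.61845$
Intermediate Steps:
$- \frac{45826}{f} + \frac{16611}{-27847} = - \frac{45826}{-37718} + \frac{16611}{-27847} = \left(-45826\right) \left(- \frac{1}{37718}\right) + 16611 \left(- \frac{1}{27847}\right) = \frac{22913}{18859} - \frac{16611}{27847} = \frac{324791462}{525166573}$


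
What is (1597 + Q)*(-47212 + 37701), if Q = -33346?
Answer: 301964739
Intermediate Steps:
(1597 + Q)*(-47212 + 37701) = (1597 - 33346)*(-47212 + 37701) = -31749*(-9511) = 301964739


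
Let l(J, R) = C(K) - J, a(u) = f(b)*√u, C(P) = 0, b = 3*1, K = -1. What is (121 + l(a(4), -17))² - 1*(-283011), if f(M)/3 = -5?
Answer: 305812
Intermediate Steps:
b = 3
f(M) = -15 (f(M) = 3*(-5) = -15)
a(u) = -15*√u
l(J, R) = -J (l(J, R) = 0 - J = -J)
(121 + l(a(4), -17))² - 1*(-283011) = (121 - (-15)*√4)² - 1*(-283011) = (121 - (-15)*2)² + 283011 = (121 - 1*(-30))² + 283011 = (121 + 30)² + 283011 = 151² + 283011 = 22801 + 283011 = 305812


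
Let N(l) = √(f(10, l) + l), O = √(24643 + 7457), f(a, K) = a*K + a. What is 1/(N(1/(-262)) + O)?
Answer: 262/(√683558 + 2620*√321) ≈ 0.0054848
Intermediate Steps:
f(a, K) = a + K*a (f(a, K) = K*a + a = a + K*a)
O = 10*√321 (O = √32100 = 10*√321 ≈ 179.16)
N(l) = √(10 + 11*l) (N(l) = √(10*(1 + l) + l) = √((10 + 10*l) + l) = √(10 + 11*l))
1/(N(1/(-262)) + O) = 1/(√(10 + 11/(-262)) + 10*√321) = 1/(√(10 + 11*(-1/262)) + 10*√321) = 1/(√(10 - 11/262) + 10*√321) = 1/(√(2609/262) + 10*√321) = 1/(√683558/262 + 10*√321) = 1/(10*√321 + √683558/262)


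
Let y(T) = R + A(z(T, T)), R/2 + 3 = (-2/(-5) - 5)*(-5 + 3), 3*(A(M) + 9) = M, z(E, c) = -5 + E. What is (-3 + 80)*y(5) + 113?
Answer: 1874/5 ≈ 374.80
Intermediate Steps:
A(M) = -9 + M/3
R = 62/5 (R = -6 + 2*((-2/(-5) - 5)*(-5 + 3)) = -6 + 2*((-2*(-⅕) - 5)*(-2)) = -6 + 2*((⅖ - 5)*(-2)) = -6 + 2*(-23/5*(-2)) = -6 + 2*(46/5) = -6 + 92/5 = 62/5 ≈ 12.400)
y(T) = 26/15 + T/3 (y(T) = 62/5 + (-9 + (-5 + T)/3) = 62/5 + (-9 + (-5/3 + T/3)) = 62/5 + (-32/3 + T/3) = 26/15 + T/3)
(-3 + 80)*y(5) + 113 = (-3 + 80)*(26/15 + (⅓)*5) + 113 = 77*(26/15 + 5/3) + 113 = 77*(17/5) + 113 = 1309/5 + 113 = 1874/5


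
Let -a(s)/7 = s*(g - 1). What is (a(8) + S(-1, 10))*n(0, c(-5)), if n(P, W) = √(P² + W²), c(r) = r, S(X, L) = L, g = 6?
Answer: -1350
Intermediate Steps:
a(s) = -35*s (a(s) = -7*s*(6 - 1) = -7*s*5 = -35*s)
(a(8) + S(-1, 10))*n(0, c(-5)) = (-35*8 + 10)*√(0² + (-5)²) = (-280 + 10)*√(0 + 25) = -270*√25 = -270*5 = -1350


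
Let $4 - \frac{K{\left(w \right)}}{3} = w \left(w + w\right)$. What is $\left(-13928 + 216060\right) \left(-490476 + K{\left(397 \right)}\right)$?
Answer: $-290285403576$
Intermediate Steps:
$K{\left(w \right)} = 12 - 6 w^{2}$ ($K{\left(w \right)} = 12 - 3 w \left(w + w\right) = 12 - 3 w 2 w = 12 - 3 \cdot 2 w^{2} = 12 - 6 w^{2}$)
$\left(-13928 + 216060\right) \left(-490476 + K{\left(397 \right)}\right) = \left(-13928 + 216060\right) \left(-490476 + \left(12 - 6 \cdot 397^{2}\right)\right) = 202132 \left(-490476 + \left(12 - 945654\right)\right) = 202132 \left(-490476 - 945642\right) = 202132 \left(-1436118\right) = -290285403576$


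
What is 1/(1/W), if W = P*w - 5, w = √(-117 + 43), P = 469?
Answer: -5 + 469*I*√74 ≈ -5.0 + 4034.5*I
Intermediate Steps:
w = I*√74 (w = √(-74) = I*√74 ≈ 8.6023*I)
W = -5 + 469*I*√74 (W = 469*(I*√74) - 5 = 469*I*√74 - 5 = -5 + 469*I*√74 ≈ -5.0 + 4034.5*I)
1/(1/W) = 1/(1/(-5 + 469*I*√74)) = -5 + 469*I*√74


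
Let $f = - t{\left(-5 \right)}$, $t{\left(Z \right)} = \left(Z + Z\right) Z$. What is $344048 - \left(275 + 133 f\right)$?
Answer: $350423$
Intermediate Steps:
$t{\left(Z \right)} = 2 Z^{2}$ ($t{\left(Z \right)} = 2 Z Z = 2 Z^{2}$)
$f = -50$ ($f = - 2 \left(-5\right)^{2} = - 2 \cdot 25 = \left(-1\right) 50 = -50$)
$344048 - \left(275 + 133 f\right) = 344048 - -6375 = 344048 + \left(-275 + 6650\right) = 344048 + 6375 = 350423$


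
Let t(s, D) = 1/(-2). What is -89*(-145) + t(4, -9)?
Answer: 25809/2 ≈ 12905.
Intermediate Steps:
t(s, D) = -½
-89*(-145) + t(4, -9) = -89*(-145) - ½ = 12905 - ½ = 25809/2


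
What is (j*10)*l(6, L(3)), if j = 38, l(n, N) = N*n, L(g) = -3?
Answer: -6840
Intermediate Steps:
(j*10)*l(6, L(3)) = (38*10)*(-3*6) = 380*(-18) = -6840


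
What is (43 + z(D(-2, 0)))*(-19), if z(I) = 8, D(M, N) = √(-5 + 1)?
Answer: -969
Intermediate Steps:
D(M, N) = 2*I (D(M, N) = √(-4) = 2*I)
(43 + z(D(-2, 0)))*(-19) = (43 + 8)*(-19) = 51*(-19) = -969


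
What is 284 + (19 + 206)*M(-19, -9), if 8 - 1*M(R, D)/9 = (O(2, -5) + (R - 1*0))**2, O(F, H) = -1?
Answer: -793516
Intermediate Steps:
M(R, D) = 72 - 9*(-1 + R)**2 (M(R, D) = 72 - 9*(-1 + (R - 1*0))**2 = 72 - 9*(-1 + (R + 0))**2 = 72 - 9*(-1 + R)**2)
284 + (19 + 206)*M(-19, -9) = 284 + (19 + 206)*(72 - 9*(-1 - 19)**2) = 284 + 225*(72 - 9*(-20)**2) = 284 + 225*(72 - 9*400) = 284 + 225*(72 - 3600) = 284 + 225*(-3528) = 284 - 793800 = -793516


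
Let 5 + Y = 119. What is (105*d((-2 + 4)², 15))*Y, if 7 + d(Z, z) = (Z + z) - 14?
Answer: -23940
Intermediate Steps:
Y = 114 (Y = -5 + 119 = 114)
d(Z, z) = -21 + Z + z (d(Z, z) = -7 + ((Z + z) - 14) = -7 + (-14 + Z + z) = -21 + Z + z)
(105*d((-2 + 4)², 15))*Y = (105*(-21 + (-2 + 4)² + 15))*114 = (105*(-21 + 2² + 15))*114 = (105*(-21 + 4 + 15))*114 = (105*(-2))*114 = -210*114 = -23940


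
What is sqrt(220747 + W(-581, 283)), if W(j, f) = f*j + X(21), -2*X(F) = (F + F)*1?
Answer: sqrt(56303) ≈ 237.28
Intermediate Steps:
X(F) = -F (X(F) = -(F + F)/2 = -2*F/2 = -F)
W(j, f) = -21 + f*j (W(j, f) = f*j - 1*21 = f*j - 21 = -21 + f*j)
sqrt(220747 + W(-581, 283)) = sqrt(220747 + (-21 + 283*(-581))) = sqrt(220747 + (-21 - 164423)) = sqrt(220747 - 164444) = sqrt(56303)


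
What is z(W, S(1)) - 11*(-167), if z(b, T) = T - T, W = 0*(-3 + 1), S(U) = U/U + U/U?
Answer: 1837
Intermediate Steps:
S(U) = 2 (S(U) = 1 + 1 = 2)
W = 0 (W = 0*(-2) = 0)
z(b, T) = 0
z(W, S(1)) - 11*(-167) = 0 - 11*(-167) = 0 + 1837 = 1837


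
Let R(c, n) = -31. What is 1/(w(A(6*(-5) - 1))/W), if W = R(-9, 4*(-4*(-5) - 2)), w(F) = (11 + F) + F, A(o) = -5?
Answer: -31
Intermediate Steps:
w(F) = 11 + 2*F
W = -31
1/(w(A(6*(-5) - 1))/W) = 1/((11 + 2*(-5))/(-31)) = 1/((11 - 10)*(-1/31)) = 1/(1*(-1/31)) = 1/(-1/31) = -31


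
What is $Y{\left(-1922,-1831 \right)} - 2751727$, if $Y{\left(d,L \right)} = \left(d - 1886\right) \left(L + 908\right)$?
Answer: $763057$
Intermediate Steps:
$Y{\left(d,L \right)} = \left(-1886 + d\right) \left(908 + L\right)$
$Y{\left(-1922,-1831 \right)} - 2751727 = \left(-1712488 - -3453266 + 908 \left(-1922\right) - -3519182\right) - 2751727 = \left(-1712488 + 3453266 - 1745176 + 3519182\right) - 2751727 = 3514784 - 2751727 = 763057$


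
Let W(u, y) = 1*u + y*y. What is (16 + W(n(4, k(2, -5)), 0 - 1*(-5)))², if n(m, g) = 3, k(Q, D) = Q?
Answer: 1936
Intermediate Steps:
W(u, y) = u + y²
(16 + W(n(4, k(2, -5)), 0 - 1*(-5)))² = (16 + (3 + (0 - 1*(-5))²))² = (16 + (3 + (0 + 5)²))² = (16 + (3 + 5²))² = (16 + (3 + 25))² = (16 + 28)² = 44² = 1936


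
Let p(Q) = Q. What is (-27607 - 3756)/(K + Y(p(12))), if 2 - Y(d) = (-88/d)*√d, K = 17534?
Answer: -103121544/57658247 + 344993*√3/230632988 ≈ -1.7859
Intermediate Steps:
Y(d) = 2 + 88/√d (Y(d) = 2 - (-88/d)*√d = 2 - (-88)/√d = 2 + 88/√d)
(-27607 - 3756)/(K + Y(p(12))) = (-27607 - 3756)/(17534 + (2 + 88/√12)) = -31363/(17534 + (2 + 88*(√3/6))) = -31363/(17534 + (2 + 44*√3/3)) = -31363/(17536 + 44*√3/3)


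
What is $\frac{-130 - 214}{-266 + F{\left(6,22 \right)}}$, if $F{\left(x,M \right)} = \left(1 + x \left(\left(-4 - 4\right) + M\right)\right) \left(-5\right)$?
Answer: $\frac{344}{691} \approx 0.49783$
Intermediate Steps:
$F{\left(x,M \right)} = -5 - 5 x \left(-8 + M\right)$ ($F{\left(x,M \right)} = \left(1 + x \left(-8 + M\right)\right) \left(-5\right) = -5 - 5 x \left(-8 + M\right)$)
$\frac{-130 - 214}{-266 + F{\left(6,22 \right)}} = \frac{-130 - 214}{-266 - \left(-235 + 660\right)} = - \frac{344}{-266 - 425} = - \frac{344}{-691} = \left(-344\right) \left(- \frac{1}{691}\right) = \frac{344}{691}$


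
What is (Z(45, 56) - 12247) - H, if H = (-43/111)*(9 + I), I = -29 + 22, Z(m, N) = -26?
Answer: -1362217/111 ≈ -12272.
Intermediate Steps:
I = -7
H = -86/111 (H = (-43/111)*(9 - 7) = -43*1/111*2 = -43/111*2 = -86/111 ≈ -0.77477)
(Z(45, 56) - 12247) - H = (-26 - 12247) - 1*(-86/111) = -12273 + 86/111 = -1362217/111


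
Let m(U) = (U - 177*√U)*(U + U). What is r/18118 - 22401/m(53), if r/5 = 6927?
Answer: 57614876439/30032904104 + 3964977*√53/175708568 ≈ 2.0827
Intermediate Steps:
r = 34635 (r = 5*6927 = 34635)
m(U) = 2*U*(U - 177*√U) (m(U) = (U - 177*√U)*(2*U) = 2*U*(U - 177*√U))
r/18118 - 22401/m(53) = 34635/18118 - 22401/(-18762*√53 + 2*53²) = 34635*(1/18118) - 22401/(-18762*√53 + 2*2809) = 34635/18118 - 22401/(-18762*√53 + 5618) = 34635/18118 - 22401/(5618 - 18762*√53)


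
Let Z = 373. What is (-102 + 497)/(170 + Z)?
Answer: 395/543 ≈ 0.72744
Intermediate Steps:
(-102 + 497)/(170 + Z) = (-102 + 497)/(170 + 373) = 395/543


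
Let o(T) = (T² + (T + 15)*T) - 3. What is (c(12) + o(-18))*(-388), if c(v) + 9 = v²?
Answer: -197880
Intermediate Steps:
o(T) = -3 + T² + T*(15 + T) (o(T) = (T² + (15 + T)*T) - 3 = (T² + T*(15 + T)) - 3 = -3 + T² + T*(15 + T))
c(v) = -9 + v²
(c(12) + o(-18))*(-388) = ((-9 + 12²) + (-3 + 2*(-18)² + 15*(-18)))*(-388) = ((-9 + 144) + (-3 + 2*324 - 270))*(-388) = (135 + (-3 + 648 - 270))*(-388) = (135 + 375)*(-388) = 510*(-388) = -197880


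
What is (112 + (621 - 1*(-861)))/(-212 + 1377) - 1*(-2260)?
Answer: 2634494/1165 ≈ 2261.4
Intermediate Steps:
(112 + (621 - 1*(-861)))/(-212 + 1377) - 1*(-2260) = (112 + (621 + 861))/1165 + 2260 = (112 + 1482)*(1/1165) + 2260 = 1594*(1/1165) + 2260 = 1594/1165 + 2260 = 2634494/1165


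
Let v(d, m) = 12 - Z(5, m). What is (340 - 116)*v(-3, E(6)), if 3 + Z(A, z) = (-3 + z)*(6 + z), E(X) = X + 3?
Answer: -16800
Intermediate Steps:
E(X) = 3 + X
Z(A, z) = -3 + (-3 + z)*(6 + z)
v(d, m) = 33 - m² - 3*m (v(d, m) = 12 - (-21 + m² + 3*m) = 12 + (21 - m² - 3*m) = 33 - m² - 3*m)
(340 - 116)*v(-3, E(6)) = (340 - 116)*(33 - (3 + 6)² - 3*(3 + 6)) = 224*(33 - 1*9² - 3*9) = 224*(33 - 1*81 - 27) = 224*(33 - 81 - 27) = 224*(-75) = -16800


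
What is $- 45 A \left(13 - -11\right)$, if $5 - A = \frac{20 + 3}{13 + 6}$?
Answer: $- \frac{77760}{19} \approx -4092.6$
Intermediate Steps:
$A = \frac{72}{19}$ ($A = 5 - \frac{20 + 3}{13 + 6} = 5 - \frac{23}{19} = \frac{72}{19} \approx 3.7895$)
$- 45 A \left(13 - -11\right) = \left(-45\right) \frac{72}{19} \left(13 - -11\right) = - \frac{3240 \left(13 + 11\right)}{19} = \left(- \frac{3240}{19}\right) 24 = - \frac{77760}{19}$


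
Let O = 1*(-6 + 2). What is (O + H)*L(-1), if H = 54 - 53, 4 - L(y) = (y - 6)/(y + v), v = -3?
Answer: -27/4 ≈ -6.7500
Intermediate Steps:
L(y) = 4 - (-6 + y)/(-3 + y) (L(y) = 4 - (y - 6)/(y - 3) = 4 - (-6 + y)/(-3 + y))
O = -4 (O = 1*(-4) = -4)
H = 1
(O + H)*L(-1) = (-4 + 1)*(3*(-2 - 1)/(-3 - 1)) = -9*(-3)/(-4) = -9*(-1)*(-3)/4 = -3*9/4 = -27/4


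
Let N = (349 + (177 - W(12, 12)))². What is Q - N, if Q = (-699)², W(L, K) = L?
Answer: 224405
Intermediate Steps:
Q = 488601
N = 264196 (N = (349 + (177 - 1*12))² = (349 + (177 - 12))² = (349 + 165)² = 514² = 264196)
Q - N = 488601 - 1*264196 = 488601 - 264196 = 224405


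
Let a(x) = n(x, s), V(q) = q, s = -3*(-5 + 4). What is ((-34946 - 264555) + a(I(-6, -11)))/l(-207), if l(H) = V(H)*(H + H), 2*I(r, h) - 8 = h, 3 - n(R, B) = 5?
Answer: -299503/85698 ≈ -3.4949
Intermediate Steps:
s = 3 (s = -3*(-1) = 3)
n(R, B) = -2 (n(R, B) = 3 - 1*5 = 3 - 5 = -2)
I(r, h) = 4 + h/2
a(x) = -2
l(H) = 2*H**2 (l(H) = H*(H + H) = H*(2*H) = 2*H**2)
((-34946 - 264555) + a(I(-6, -11)))/l(-207) = ((-34946 - 264555) - 2)/((2*(-207)**2)) = (-299501 - 2)/((2*42849)) = -299503/85698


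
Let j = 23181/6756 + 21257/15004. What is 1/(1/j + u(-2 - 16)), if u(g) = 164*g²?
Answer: 10237917/544004069525 ≈ 1.8820e-5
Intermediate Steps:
j = 10237917/2111813 (j = 23181*(1/6756) + 21257*(1/15004) = 7727/2252 + 21257/15004 = 10237917/2111813 ≈ 4.8479)
1/(1/j + u(-2 - 16)) = 1/(1/(10237917/2111813) + 164*(-2 - 16)²) = 1/(2111813/10237917 + 164*(-18)²) = 1/(2111813/10237917 + 164*324) = 1/(2111813/10237917 + 53136) = 1/(544004069525/10237917) = 10237917/544004069525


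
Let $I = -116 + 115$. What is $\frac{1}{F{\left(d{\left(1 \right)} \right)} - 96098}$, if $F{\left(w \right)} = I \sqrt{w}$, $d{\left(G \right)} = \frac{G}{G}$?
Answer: $- \frac{1}{96099} \approx -1.0406 \cdot 10^{-5}$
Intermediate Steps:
$I = -1$
$d{\left(G \right)} = 1$
$F{\left(w \right)} = - \sqrt{w}$
$\frac{1}{F{\left(d{\left(1 \right)} \right)} - 96098} = \frac{1}{- \sqrt{1} - 96098} = \frac{1}{\left(-1\right) 1 - 96098} = \frac{1}{-1 - 96098} = \frac{1}{-96099} = - \frac{1}{96099}$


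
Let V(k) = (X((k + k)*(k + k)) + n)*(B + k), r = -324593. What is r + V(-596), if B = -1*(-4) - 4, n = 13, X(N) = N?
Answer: -847167285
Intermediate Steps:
B = 0 (B = 4 - 4 = 0)
V(k) = k*(13 + 4*k²) (V(k) = ((k + k)*(k + k) + 13)*(0 + k) = ((2*k)*(2*k) + 13)*k = (4*k² + 13)*k = (13 + 4*k²)*k = k*(13 + 4*k²))
r + V(-596) = -324593 - 596*(13 + 4*(-596)²) = -324593 - 596*(13 + 4*355216) = -324593 - 596*(13 + 1420864) = -324593 - 596*1420877 = -324593 - 846842692 = -847167285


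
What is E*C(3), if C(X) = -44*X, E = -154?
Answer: 20328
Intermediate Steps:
E*C(3) = -(-6776)*3 = -154*(-132) = 20328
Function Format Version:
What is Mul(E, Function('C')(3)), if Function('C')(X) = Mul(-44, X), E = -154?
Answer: 20328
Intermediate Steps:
Mul(E, Function('C')(3)) = Mul(-154, Mul(-44, 3)) = Mul(-154, -132) = 20328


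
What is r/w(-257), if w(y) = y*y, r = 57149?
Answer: 57149/66049 ≈ 0.86525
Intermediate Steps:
w(y) = y**2
r/w(-257) = 57149/((-257)**2) = 57149/66049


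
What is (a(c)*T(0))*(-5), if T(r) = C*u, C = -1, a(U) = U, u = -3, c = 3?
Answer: -45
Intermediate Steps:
T(r) = 3 (T(r) = -1*(-3) = 3)
(a(c)*T(0))*(-5) = (3*3)*(-5) = 9*(-5) = -45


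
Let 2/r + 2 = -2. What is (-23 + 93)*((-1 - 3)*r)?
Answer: 140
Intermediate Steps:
r = -1/2 (r = 2/(-2 - 2) = 2/(-4) = 2*(-1/4) = -1/2 ≈ -0.50000)
(-23 + 93)*((-1 - 3)*r) = (-23 + 93)*((-1 - 3)*(-1/2)) = 70*(-4*(-1/2)) = 70*2 = 140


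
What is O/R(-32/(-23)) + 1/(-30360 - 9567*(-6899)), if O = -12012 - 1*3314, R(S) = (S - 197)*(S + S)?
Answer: 1116624936696139/39656903108064 ≈ 28.157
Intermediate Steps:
R(S) = 2*S*(-197 + S) (R(S) = (-197 + S)*(2*S) = 2*S*(-197 + S))
O = -15326 (O = -12012 - 3314 = -15326)
O/R(-32/(-23)) + 1/(-30360 - 9567*(-6899)) = -15326*23/(64*(-197 - 32/(-23))) + 1/(-30360 - 9567*(-6899)) = -15326*23/(64*(-197 - 32*(-1/23))) - 1/6899/(-39927) = -15326*23/(64*(-197 + 32/23)) - 1/39927*(-1/6899) = -15326/(2*(32/23)*(-4499/23)) + 1/275456373 = -15326/(-287936/529) + 1/275456373 = -15326*(-529/287936) + 1/275456373 = 4053727/143968 + 1/275456373 = 1116624936696139/39656903108064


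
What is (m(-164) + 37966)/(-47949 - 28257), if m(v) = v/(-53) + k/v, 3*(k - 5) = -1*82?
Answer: -76160435/152857512 ≈ -0.49824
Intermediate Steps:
k = -67/3 (k = 5 + (-1*82)/3 = 5 + (⅓)*(-82) = 5 - 82/3 = -67/3 ≈ -22.333)
m(v) = -67/(3*v) - v/53 (m(v) = v/(-53) - 67/(3*v) = v*(-1/53) - 67/(3*v) = -v/53 - 67/(3*v) = -67/(3*v) - v/53)
(m(-164) + 37966)/(-47949 - 28257) = ((-67/3/(-164) - 1/53*(-164)) + 37966)/(-47949 - 28257) = ((-67/3*(-1/164) + 164/53) + 37966)/(-76206) = ((67/492 + 164/53) + 37966)*(-1/76206) = (84239/26076 + 37966)*(-1/76206) = (990085655/26076)*(-1/76206) = -76160435/152857512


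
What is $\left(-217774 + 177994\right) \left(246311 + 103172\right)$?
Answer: $-13902433740$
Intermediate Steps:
$\left(-217774 + 177994\right) \left(246311 + 103172\right) = \left(-39780\right) 349483 = -13902433740$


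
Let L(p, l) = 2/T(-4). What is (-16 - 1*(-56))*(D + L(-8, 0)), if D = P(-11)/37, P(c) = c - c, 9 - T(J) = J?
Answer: 80/13 ≈ 6.1538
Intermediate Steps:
T(J) = 9 - J
P(c) = 0
L(p, l) = 2/13 (L(p, l) = 2/(9 - 1*(-4)) = 2/(9 + 4) = 2/13)
D = 0 (D = 0/37 = 0*(1/37) = 0)
(-16 - 1*(-56))*(D + L(-8, 0)) = (-16 - 1*(-56))*(0 + 2/13) = (-16 + 56)*(2/13) = 40*(2/13) = 80/13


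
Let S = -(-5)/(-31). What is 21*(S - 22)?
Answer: -14427/31 ≈ -465.39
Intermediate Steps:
S = -5/31 (S = -(-5)*(-1)/31 = -1*5/31 = -5/31 ≈ -0.16129)
21*(S - 22) = 21*(-5/31 - 22) = 21*(-687/31) = -14427/31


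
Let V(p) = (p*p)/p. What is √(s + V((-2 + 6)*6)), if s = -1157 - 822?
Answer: I*√1955 ≈ 44.215*I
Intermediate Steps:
s = -1979
V(p) = p (V(p) = p²/p = p)
√(s + V((-2 + 6)*6)) = √(-1979 + (-2 + 6)*6) = √(-1979 + 4*6) = √(-1979 + 24) = √(-1955) = I*√1955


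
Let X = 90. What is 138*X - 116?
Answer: 12304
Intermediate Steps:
138*X - 116 = 138*90 - 116 = 12420 - 116 = 12304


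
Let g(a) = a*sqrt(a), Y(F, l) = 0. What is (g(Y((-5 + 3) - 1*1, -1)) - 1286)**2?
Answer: 1653796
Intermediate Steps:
g(a) = a**(3/2)
(g(Y((-5 + 3) - 1*1, -1)) - 1286)**2 = (0**(3/2) - 1286)**2 = (0 - 1286)**2 = (-1286)**2 = 1653796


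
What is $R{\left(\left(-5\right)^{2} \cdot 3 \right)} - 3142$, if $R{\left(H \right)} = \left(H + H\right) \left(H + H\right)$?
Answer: $19358$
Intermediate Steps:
$R{\left(H \right)} = 4 H^{2}$ ($R{\left(H \right)} = 2 H 2 H = 4 H^{2}$)
$R{\left(\left(-5\right)^{2} \cdot 3 \right)} - 3142 = 4 \left(\left(-5\right)^{2} \cdot 3\right)^{2} - 3142 = 4 \left(25 \cdot 3\right)^{2} - 3142 = 4 \cdot 75^{2} - 3142 = 4 \cdot 5625 - 3142 = 22500 - 3142 = 19358$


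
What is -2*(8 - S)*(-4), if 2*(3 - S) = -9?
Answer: 4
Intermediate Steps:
S = 15/2 (S = 3 - ½*(-9) = 3 + 9/2 = 15/2 ≈ 7.5000)
-2*(8 - S)*(-4) = -2*(8 - 1*15/2)*(-4) = -2*(8 - 15/2)*(-4) = -2*½*(-4) = -1*(-4) = 4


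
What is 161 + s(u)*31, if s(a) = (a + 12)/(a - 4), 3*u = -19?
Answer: 144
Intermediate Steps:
u = -19/3 (u = (⅓)*(-19) = -19/3 ≈ -6.3333)
s(a) = (12 + a)/(-4 + a)
161 + s(u)*31 = 161 + ((12 - 19/3)/(-4 - 19/3))*31 = 161 + ((17/3)/(-31/3))*31 = 161 - 3/31*17/3*31 = 161 - 17/31*31 = 161 - 17 = 144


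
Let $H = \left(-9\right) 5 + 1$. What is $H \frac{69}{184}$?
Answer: $- \frac{33}{2} \approx -16.5$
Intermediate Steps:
$H = -44$ ($H = -45 + 1 = -44$)
$H \frac{69}{184} = - 44 \cdot \frac{69}{184} = - 44 \cdot 69 \cdot \frac{1}{184} = \left(-44\right) \frac{3}{8} = - \frac{33}{2}$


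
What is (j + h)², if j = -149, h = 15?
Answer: 17956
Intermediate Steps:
(j + h)² = (-149 + 15)² = (-134)² = 17956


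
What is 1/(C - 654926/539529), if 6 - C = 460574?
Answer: -539529/248490447398 ≈ -2.1712e-6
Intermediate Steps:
C = -460568 (C = 6 - 1*460574 = 6 - 460574 = -460568)
1/(C - 654926/539529) = 1/(-460568 - 654926/539529) = 1/(-248490447398/539529) = -539529/248490447398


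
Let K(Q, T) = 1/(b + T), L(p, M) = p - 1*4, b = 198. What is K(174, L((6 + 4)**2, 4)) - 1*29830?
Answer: -8770019/294 ≈ -29830.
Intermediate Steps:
L(p, M) = -4 + p (L(p, M) = p - 4 = -4 + p)
K(Q, T) = 1/(198 + T)
K(174, L((6 + 4)**2, 4)) - 1*29830 = 1/(198 + (-4 + (6 + 4)**2)) - 1*29830 = 1/(198 + (-4 + 10**2)) - 29830 = 1/(198 + (-4 + 100)) - 29830 = 1/(198 + 96) - 29830 = 1/294 - 29830 = -8770019/294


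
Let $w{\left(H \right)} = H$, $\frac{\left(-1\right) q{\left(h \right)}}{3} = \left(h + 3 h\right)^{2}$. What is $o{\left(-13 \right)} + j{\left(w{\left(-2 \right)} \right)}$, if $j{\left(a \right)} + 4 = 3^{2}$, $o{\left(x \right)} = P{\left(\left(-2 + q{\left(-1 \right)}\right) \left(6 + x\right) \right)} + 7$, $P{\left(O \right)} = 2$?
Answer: $14$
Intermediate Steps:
$q{\left(h \right)} = - 48 h^{2}$ ($q{\left(h \right)} = - 3 \left(h + 3 h\right)^{2} = - 3 \left(4 h\right)^{2} = - 3 \cdot 16 h^{2} = - 48 h^{2}$)
$o{\left(x \right)} = 9$ ($o{\left(x \right)} = 2 + 7 = 9$)
$j{\left(a \right)} = 5$ ($j{\left(a \right)} = -4 + 3^{2} = -4 + 9 = 5$)
$o{\left(-13 \right)} + j{\left(w{\left(-2 \right)} \right)} = 9 + 5 = 14$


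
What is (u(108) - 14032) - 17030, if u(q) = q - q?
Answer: -31062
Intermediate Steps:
u(q) = 0
(u(108) - 14032) - 17030 = (0 - 14032) - 17030 = -14032 - 17030 = -31062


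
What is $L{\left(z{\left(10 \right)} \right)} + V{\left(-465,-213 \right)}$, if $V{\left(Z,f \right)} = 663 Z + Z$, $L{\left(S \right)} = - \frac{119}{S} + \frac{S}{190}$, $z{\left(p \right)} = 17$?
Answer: $- \frac{58665713}{190} \approx -3.0877 \cdot 10^{5}$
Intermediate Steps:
$L{\left(S \right)} = - \frac{119}{S} + \frac{S}{190}$ ($L{\left(S \right)} = - \frac{119}{S} + S \frac{1}{190} = - \frac{119}{S} + \frac{S}{190}$)
$V{\left(Z,f \right)} = 664 Z$
$L{\left(z{\left(10 \right)} \right)} + V{\left(-465,-213 \right)} = \left(- \frac{119}{17} + \frac{1}{190} \cdot 17\right) + 664 \left(-465\right) = \left(\left(-119\right) \frac{1}{17} + \frac{17}{190}\right) - 308760 = \left(-7 + \frac{17}{190}\right) - 308760 = - \frac{1313}{190} - 308760 = - \frac{58665713}{190}$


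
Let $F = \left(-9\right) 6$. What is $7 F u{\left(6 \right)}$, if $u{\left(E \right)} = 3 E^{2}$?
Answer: $-40824$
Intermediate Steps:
$F = -54$
$7 F u{\left(6 \right)} = 7 \left(-54\right) 3 \cdot 6^{2} = - 378 \cdot 3 \cdot 36 = \left(-378\right) 108 = -40824$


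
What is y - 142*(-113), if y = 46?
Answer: 16092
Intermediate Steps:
y - 142*(-113) = 46 - 142*(-113) = 46 + 16046 = 16092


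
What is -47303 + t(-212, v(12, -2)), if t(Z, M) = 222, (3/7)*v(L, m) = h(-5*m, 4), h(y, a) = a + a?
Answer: -47081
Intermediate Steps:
h(y, a) = 2*a
v(L, m) = 56/3 (v(L, m) = 7*(2*4)/3 = (7/3)*8 = 56/3)
-47303 + t(-212, v(12, -2)) = -47303 + 222 = -47081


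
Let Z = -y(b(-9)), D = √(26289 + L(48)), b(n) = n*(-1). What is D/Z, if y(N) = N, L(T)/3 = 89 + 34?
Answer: -√2962/3 ≈ -18.141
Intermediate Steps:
L(T) = 369 (L(T) = 3*(89 + 34) = 3*123 = 369)
b(n) = -n
D = 3*√2962 (D = √(26289 + 369) = √26658 = 3*√2962 ≈ 163.27)
Z = -9 (Z = -(-1)*(-9) = -1*9 = -9)
D/Z = (3*√2962)/(-9) = (3*√2962)*(-⅑) = -√2962/3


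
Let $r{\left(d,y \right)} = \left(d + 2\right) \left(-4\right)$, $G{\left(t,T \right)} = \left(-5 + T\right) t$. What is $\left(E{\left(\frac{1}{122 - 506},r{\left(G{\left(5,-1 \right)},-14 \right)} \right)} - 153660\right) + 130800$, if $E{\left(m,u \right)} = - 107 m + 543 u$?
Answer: $\frac{14575211}{384} \approx 37956.0$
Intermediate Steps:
$G{\left(t,T \right)} = t \left(-5 + T\right)$
$r{\left(d,y \right)} = -8 - 4 d$ ($r{\left(d,y \right)} = \left(2 + d\right) \left(-4\right) = -8 - 4 d$)
$\left(E{\left(\frac{1}{122 - 506},r{\left(G{\left(5,-1 \right)},-14 \right)} \right)} - 153660\right) + 130800 = \left(\left(- \frac{107}{122 - 506} + 543 \left(-8 - 4 \cdot 5 \left(-5 - 1\right)\right)\right) - 153660\right) + 130800 = \left(\left(- \frac{107}{-384} + 543 \left(-8 - 4 \cdot 5 \left(-6\right)\right)\right) - 153660\right) + 130800 = \left(\left(\left(-107\right) \left(- \frac{1}{384}\right) + 543 \left(-8 - -120\right)\right) - 153660\right) + 130800 = \left(\left(\frac{107}{384} + 543 \left(-8 + 120\right)\right) - 153660\right) + 130800 = \left(\left(\frac{107}{384} + 543 \cdot 112\right) - 153660\right) + 130800 = \left(\left(\frac{107}{384} + 60816\right) - 153660\right) + 130800 = \left(\frac{23353451}{384} - 153660\right) + 130800 = - \frac{35651989}{384} + 130800 = \frac{14575211}{384}$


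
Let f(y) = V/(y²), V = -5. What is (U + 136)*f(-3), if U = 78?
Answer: -1070/9 ≈ -118.89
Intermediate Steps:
f(y) = -5/y²
(U + 136)*f(-3) = (78 + 136)*(-5/(-3)²) = 214*(-5*⅑) = 214*(-5/9) = -1070/9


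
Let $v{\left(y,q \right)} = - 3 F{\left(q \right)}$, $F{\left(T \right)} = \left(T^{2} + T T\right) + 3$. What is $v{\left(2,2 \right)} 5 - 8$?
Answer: $-173$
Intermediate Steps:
$F{\left(T \right)} = 3 + 2 T^{2}$ ($F{\left(T \right)} = \left(T^{2} + T^{2}\right) + 3 = 2 T^{2} + 3 = 3 + 2 T^{2}$)
$v{\left(y,q \right)} = -9 - 6 q^{2}$ ($v{\left(y,q \right)} = - 3 \left(3 + 2 q^{2}\right) = -9 - 6 q^{2}$)
$v{\left(2,2 \right)} 5 - 8 = \left(-9 - 6 \cdot 2^{2}\right) 5 - 8 = \left(-9 - 24\right) 5 - 8 = \left(-33\right) 5 - 8 = -165 - 8 = -173$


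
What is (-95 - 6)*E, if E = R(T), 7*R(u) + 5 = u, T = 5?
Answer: 0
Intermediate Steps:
R(u) = -5/7 + u/7
E = 0 (E = -5/7 + (⅐)*5 = -5/7 + 5/7 = 0)
(-95 - 6)*E = (-95 - 6)*0 = -101*0 = 0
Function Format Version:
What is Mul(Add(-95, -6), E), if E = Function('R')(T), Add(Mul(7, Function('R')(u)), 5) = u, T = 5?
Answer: 0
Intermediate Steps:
Function('R')(u) = Add(Rational(-5, 7), Mul(Rational(1, 7), u))
E = 0 (E = Add(Rational(-5, 7), Mul(Rational(1, 7), 5)) = Add(Rational(-5, 7), Rational(5, 7)) = 0)
Mul(Add(-95, -6), E) = Mul(Add(-95, -6), 0) = Mul(-101, 0) = 0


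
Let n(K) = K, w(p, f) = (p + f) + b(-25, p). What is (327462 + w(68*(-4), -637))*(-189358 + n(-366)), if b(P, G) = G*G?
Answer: -75991481788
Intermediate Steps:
b(P, G) = G²
w(p, f) = f + p + p² (w(p, f) = (p + f) + p² = (f + p) + p² = f + p + p²)
(327462 + w(68*(-4), -637))*(-189358 + n(-366)) = (327462 + (-637 + 68*(-4) + (68*(-4))²))*(-189358 - 366) = (327462 + (-637 - 272 + (-272)²))*(-189724) = (327462 + (-637 - 272 + 73984))*(-189724) = (327462 + 73075)*(-189724) = 400537*(-189724) = -75991481788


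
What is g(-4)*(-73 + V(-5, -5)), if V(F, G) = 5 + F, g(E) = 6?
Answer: -438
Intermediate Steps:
g(-4)*(-73 + V(-5, -5)) = 6*(-73 + (5 - 5)) = 6*(-73 + 0) = 6*(-73) = -438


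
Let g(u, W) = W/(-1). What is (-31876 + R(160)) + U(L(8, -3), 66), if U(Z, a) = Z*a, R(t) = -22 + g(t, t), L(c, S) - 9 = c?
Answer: -30936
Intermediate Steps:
g(u, W) = -W (g(u, W) = W*(-1) = -W)
L(c, S) = 9 + c
R(t) = -22 - t
(-31876 + R(160)) + U(L(8, -3), 66) = (-31876 + (-22 - 1*160)) + (9 + 8)*66 = (-31876 + (-22 - 160)) + 17*66 = (-31876 - 182) + 1122 = -32058 + 1122 = -30936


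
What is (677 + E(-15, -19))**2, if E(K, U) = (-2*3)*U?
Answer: 625681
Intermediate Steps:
E(K, U) = -6*U
(677 + E(-15, -19))**2 = (677 - 6*(-19))**2 = (677 + 114)**2 = 791**2 = 625681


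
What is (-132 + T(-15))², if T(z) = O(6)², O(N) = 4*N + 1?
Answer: 243049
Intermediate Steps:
O(N) = 1 + 4*N
T(z) = 625 (T(z) = (1 + 4*6)² = (1 + 24)² = 25² = 625)
(-132 + T(-15))² = (-132 + 625)² = 493² = 243049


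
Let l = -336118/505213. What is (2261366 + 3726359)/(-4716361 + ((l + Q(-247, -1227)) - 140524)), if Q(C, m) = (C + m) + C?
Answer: -3025076510425/2454631249196 ≈ -1.2324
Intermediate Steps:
l = -336118/505213 (l = -336118*1/505213 = -336118/505213 ≈ -0.66530)
Q(C, m) = m + 2*C
(2261366 + 3726359)/(-4716361 + ((l + Q(-247, -1227)) - 140524)) = (2261366 + 3726359)/(-4716361 + ((-336118/505213 + (-1227 + 2*(-247))) - 140524)) = 5987725/(-4716361 + ((-336118/505213 + (-1227 - 494)) - 140524)) = 5987725/(-4716361 + ((-336118/505213 - 1721) - 140524)) = 5987725/(-4716361 + (-869807691/505213 - 140524)) = 5987725/(-4716361 - 71864359303/505213) = 5987725/(-2454631249196/505213) = 5987725*(-505213/2454631249196) = -3025076510425/2454631249196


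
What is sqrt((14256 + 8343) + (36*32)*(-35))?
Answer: 3*I*sqrt(1969) ≈ 133.12*I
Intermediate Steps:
sqrt((14256 + 8343) + (36*32)*(-35)) = sqrt(22599 + 1152*(-35)) = sqrt(22599 - 40320) = sqrt(-17721) = 3*I*sqrt(1969)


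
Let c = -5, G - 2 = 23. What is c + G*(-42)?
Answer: -1055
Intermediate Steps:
G = 25 (G = 2 + 23 = 25)
c + G*(-42) = -5 + 25*(-42) = -5 - 1050 = -1055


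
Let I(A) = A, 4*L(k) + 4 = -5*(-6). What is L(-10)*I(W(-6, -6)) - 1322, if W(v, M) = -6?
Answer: -1361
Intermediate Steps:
L(k) = 13/2 (L(k) = -1 + (-5*(-6))/4 = -1 + (¼)*30 = -1 + 15/2 = 13/2)
L(-10)*I(W(-6, -6)) - 1322 = (13/2)*(-6) - 1322 = -39 - 1322 = -1361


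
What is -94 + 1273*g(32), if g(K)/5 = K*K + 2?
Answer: 6530396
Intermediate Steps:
g(K) = 10 + 5*K² (g(K) = 5*(K*K + 2) = 5*(K² + 2) = 5*(2 + K²) = 10 + 5*K²)
-94 + 1273*g(32) = -94 + 1273*(10 + 5*32²) = -94 + 1273*(10 + 5*1024) = -94 + 1273*(10 + 5120) = -94 + 1273*5130 = -94 + 6530490 = 6530396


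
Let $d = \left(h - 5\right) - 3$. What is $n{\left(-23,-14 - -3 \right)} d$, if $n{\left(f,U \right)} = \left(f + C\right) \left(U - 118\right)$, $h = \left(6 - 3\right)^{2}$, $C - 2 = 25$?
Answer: $-516$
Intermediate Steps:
$C = 27$ ($C = 2 + 25 = 27$)
$h = 9$ ($h = 3^{2} = 9$)
$n{\left(f,U \right)} = \left(-118 + U\right) \left(27 + f\right)$ ($n{\left(f,U \right)} = \left(f + 27\right) \left(U - 118\right) = \left(27 + f\right) \left(-118 + U\right) = \left(-118 + U\right) \left(27 + f\right)$)
$d = 1$ ($d = \left(9 - 5\right) - 3 = 4 - 3 = 1$)
$n{\left(-23,-14 - -3 \right)} d = \left(-3186 - -2714 + 27 \left(-14 - -3\right) + \left(-14 - -3\right) \left(-23\right)\right) 1 = \left(-3186 + 2714 + 27 \left(-14 + 3\right) + \left(-14 + 3\right) \left(-23\right)\right) 1 = \left(-3186 + 2714 + 27 \left(-11\right) - -253\right) 1 = \left(-3186 + 2714 - 297 + 253\right) 1 = \left(-516\right) 1 = -516$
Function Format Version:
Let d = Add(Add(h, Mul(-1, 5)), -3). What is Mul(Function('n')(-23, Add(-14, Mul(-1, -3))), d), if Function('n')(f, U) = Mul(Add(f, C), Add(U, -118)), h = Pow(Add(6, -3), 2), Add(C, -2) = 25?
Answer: -516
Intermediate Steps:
C = 27 (C = Add(2, 25) = 27)
h = 9 (h = Pow(3, 2) = 9)
Function('n')(f, U) = Mul(Add(-118, U), Add(27, f)) (Function('n')(f, U) = Mul(Add(f, 27), Add(U, -118)) = Mul(Add(27, f), Add(-118, U)) = Mul(Add(-118, U), Add(27, f)))
d = 1 (d = Add(Add(9, Mul(-1, 5)), -3) = Add(Add(9, -5), -3) = Add(4, -3) = 1)
Mul(Function('n')(-23, Add(-14, Mul(-1, -3))), d) = Mul(Add(-3186, Mul(-118, -23), Mul(27, Add(-14, Mul(-1, -3))), Mul(Add(-14, Mul(-1, -3)), -23)), 1) = Mul(Add(-3186, 2714, Mul(27, Add(-14, 3)), Mul(Add(-14, 3), -23)), 1) = Mul(Add(-3186, 2714, Mul(27, -11), Mul(-11, -23)), 1) = Mul(Add(-3186, 2714, -297, 253), 1) = Mul(-516, 1) = -516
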